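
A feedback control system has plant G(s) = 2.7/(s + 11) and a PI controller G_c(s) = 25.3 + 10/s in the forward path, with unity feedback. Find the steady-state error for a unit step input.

0

The open loop G_c(s)G(s) has a pole at the origin (type 1), so the static position error constant is infinite and e_ss = 1/(1+∞) = 0.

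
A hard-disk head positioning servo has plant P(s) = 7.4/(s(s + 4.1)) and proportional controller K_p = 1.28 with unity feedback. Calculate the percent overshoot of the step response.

6.05%

From 1 + K_pP(s) = 0: s² + 4.1s + 9.472 = 0 ⇒ ω_n = 3.078, ζ = 0.6661.
%OS = 100·exp(−πζ/√(1−ζ²)) = 100·exp(−π·0.6661/√0.5563) = 6.05%.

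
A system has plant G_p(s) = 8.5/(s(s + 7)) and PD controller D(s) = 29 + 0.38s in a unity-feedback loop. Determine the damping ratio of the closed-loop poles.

ζ = 0.326

Forward path: (29 + 0.38s)·8.5/(s(s+7)). The closed-loop characteristic equation is s² + (7 + 8.5·0.38)s + 8.5·29 = 0.
That is s² + 10.23s + 246.5 = 0, so ω_n = 15.7 rad/s and ζ = 10.23/(2·15.7) = 0.3258.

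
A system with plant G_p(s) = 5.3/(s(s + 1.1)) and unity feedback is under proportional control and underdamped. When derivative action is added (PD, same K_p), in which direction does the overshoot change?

The derivative term adds K·K_d to the s-coefficient of the characteristic equation, raising 2ζω_n while ω_n is unchanged; ζ increases, so overshoot decreases.

decrease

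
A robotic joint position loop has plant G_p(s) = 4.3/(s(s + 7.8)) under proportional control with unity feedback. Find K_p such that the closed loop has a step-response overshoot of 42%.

From %OS = 100·exp(−πζ/√(1−ζ²)) = 42%, ζ = −ln(0.42)/√(π²+ln²(0.42)) = 0.2662.
Characteristic equation s² + 7.8s + 4.3K_p = 0 gives ζ = 7.8/(2√(4.3K_p)).
Setting ζ = 0.2662: √(4.3K_p) = 7.8/(2·0.2662) = 14.65, so K_p = 214.7/4.3 = 49.9.

K_p = 49.9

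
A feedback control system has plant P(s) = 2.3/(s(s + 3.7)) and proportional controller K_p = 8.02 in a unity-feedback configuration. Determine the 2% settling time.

T_s ≈ 2.16 s

Closed-loop characteristic equation: s² + 3.7s + 18.45 = 0, so ω_n = 4.295 rad/s and ζ = 3.7/(2·4.295) = 0.4307.
2% settling time T_s ≈ 4/(ζω_n) = 4/1.85 = 2.16 s.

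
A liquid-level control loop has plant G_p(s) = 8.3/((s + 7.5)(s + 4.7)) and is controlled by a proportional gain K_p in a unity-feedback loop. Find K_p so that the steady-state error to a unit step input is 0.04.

For a type-0 loop with proportional control, e_ss = 1/(1 + K_p·G_p(0)).
G_p(0) = 0.2355. Require 1/(1 + K_p·0.2355) = 0.04, so 1 + 0.2355·K_p = 25.
K_p = (25 − 1)/0.2355 = 102.

K_p = 102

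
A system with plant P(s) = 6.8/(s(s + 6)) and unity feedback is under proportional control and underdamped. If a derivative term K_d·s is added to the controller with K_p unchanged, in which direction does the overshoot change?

decrease

The derivative term adds K·K_d to the s-coefficient of the characteristic equation, raising 2ζω_n while ω_n is unchanged; ζ increases, so overshoot decreases.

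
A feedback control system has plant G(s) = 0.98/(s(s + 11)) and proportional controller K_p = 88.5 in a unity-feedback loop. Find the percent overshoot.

The closed-loop denominator s² + 11s + 86.73 gives ω_n = √86.73 = 9.313 and ζ = 11/(2ω_n) = 0.5906.
%OS = 100·exp(−πζ/√(1−ζ²)) = 100·exp(−π·0.5906/√0.6512) = 10%.

10%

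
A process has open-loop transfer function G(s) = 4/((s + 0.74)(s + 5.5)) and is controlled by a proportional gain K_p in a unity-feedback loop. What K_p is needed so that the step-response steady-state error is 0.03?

For a type-0 loop with proportional control, e_ss = 1/(1 + K_p·G(0)).
G(0) = 0.9828. Require 1/(1 + K_p·0.9828) = 0.03, so 1 + 0.9828·K_p = 33.33.
K_p = (33.33 − 1)/0.9828 = 32.9.

K_p = 32.9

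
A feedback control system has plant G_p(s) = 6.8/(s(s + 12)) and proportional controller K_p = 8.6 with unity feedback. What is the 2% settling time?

T_s ≈ 0.667 s

Closed-loop characteristic equation: s² + 12s + 58.48 = 0, so ω_n = 7.647 rad/s and ζ = 12/(2·7.647) = 0.7846.
2% settling time T_s ≈ 4/(ζω_n) = 4/6 = 0.667 s.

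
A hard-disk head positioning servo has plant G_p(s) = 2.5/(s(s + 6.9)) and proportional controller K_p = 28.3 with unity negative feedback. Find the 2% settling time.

T_s ≈ 1.16 s

From 1 + K_pG_p(s) = 0: s² + 6.9s + 70.75 = 0 ⇒ ω_n = 8.411, ζ = 0.4102.
2% settling time T_s ≈ 4/(ζω_n) = 4/3.45 = 1.16 s.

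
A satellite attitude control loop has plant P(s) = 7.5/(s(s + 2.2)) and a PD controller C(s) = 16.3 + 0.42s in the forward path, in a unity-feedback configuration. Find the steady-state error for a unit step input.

0

The open loop C(s)P(s) has a pole at the origin (type 1), so the static position error constant is infinite and e_ss = 1/(1+∞) = 0.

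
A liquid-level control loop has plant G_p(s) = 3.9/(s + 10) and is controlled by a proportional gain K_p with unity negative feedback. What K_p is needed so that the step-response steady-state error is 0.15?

K_p = 14.5

The loop is type 0, so e_ss(step) = 1/(1 + K_pos) with K_pos = K_p·G_p(0).
G_p(0) = 0.39. Require 1/(1 + K_p·0.39) = 0.15, so 1 + 0.39·K_p = 6.667.
K_p = (6.667 − 1)/0.39 = 14.5.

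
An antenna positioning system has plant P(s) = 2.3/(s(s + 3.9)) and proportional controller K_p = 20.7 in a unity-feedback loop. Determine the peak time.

T_p = 0.475 s

Closed-loop characteristic equation: s² + 3.9s + 47.61 = 0, so ω_n = 6.9 rad/s and ζ = 3.9/(2·6.9) = 0.2826.
Damped frequency ω_d = ω_n√(1−ζ²) = 6.619 rad/s, so peak time T_p = π/ω_d = 0.475 s.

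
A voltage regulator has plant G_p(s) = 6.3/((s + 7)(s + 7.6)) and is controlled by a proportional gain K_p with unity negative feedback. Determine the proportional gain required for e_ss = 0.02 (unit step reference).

K_p = 414

The loop is type 0, so e_ss(step) = 1/(1 + K_pos) with K_pos = K_p·G_p(0).
G_p(0) = 0.1184. Require 1/(1 + K_p·0.1184) = 0.02, so 1 + 0.1184·K_p = 50.
K_p = (50 − 1)/0.1184 = 414.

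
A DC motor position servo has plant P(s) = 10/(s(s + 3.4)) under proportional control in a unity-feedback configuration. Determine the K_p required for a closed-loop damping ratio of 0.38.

Closed-loop characteristic equation: s² + 3.4s + K_p·10 = 0.
So ω_n = √(10K_p) and 2ζω_n = 3.4, giving ζ = 3.4/(2√(10K_p)).
Setting ζ = 0.38: √(10K_p) = 3.4/(2·0.38) = 4.474, so K_p = 20.01/10 = 2.

K_p = 2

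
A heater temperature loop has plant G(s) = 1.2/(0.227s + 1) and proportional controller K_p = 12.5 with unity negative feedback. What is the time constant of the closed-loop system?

τ = 0.0142 s

Closed loop: T(s) = K_p·G/(1+K_p·G) = 15/(0.227s + 1 + 15), with pole at s = −(1 + 15)/0.227 = −70.48.
Closed-loop time constant τ = 1/70.48 = 0.0142 s.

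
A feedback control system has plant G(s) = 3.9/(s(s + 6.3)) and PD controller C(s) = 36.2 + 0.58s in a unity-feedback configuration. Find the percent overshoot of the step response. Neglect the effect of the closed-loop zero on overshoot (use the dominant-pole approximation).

29.7%

Forward path: (36.2 + 0.58s)·3.9/(s(s+6.3)). The closed-loop characteristic equation is s² + (6.3 + 3.9·0.58)s + 3.9·36.2 = 0.
That is s² + 8.562s + 141.2 = 0, so ω_n = 11.88 rad/s and ζ = 8.562/(2·11.88) = 0.3603.
%OS = 100·exp(−πζ/√(1−ζ²)) = 29.7%.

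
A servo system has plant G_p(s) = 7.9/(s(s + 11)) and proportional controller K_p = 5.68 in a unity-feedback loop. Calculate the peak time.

T_p = 0.822 s

Closed-loop characteristic equation: s² + 11s + 44.87 = 0, so ω_n = 6.699 rad/s and ζ = 11/(2·6.699) = 0.8211.
Damped frequency ω_d = ω_n√(1−ζ²) = 3.824 rad/s, so peak time T_p = π/ω_d = 0.822 s.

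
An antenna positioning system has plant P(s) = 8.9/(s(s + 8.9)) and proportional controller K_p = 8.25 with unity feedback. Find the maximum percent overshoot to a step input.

14.8%

Closed-loop characteristic equation: s² + 8.9s + 73.42 = 0, so ω_n = 8.569 rad/s and ζ = 8.9/(2·8.569) = 0.5193.
%OS = 100·exp(−πζ/√(1−ζ²)) = 100·exp(−π·0.5193/√0.7303) = 14.8%.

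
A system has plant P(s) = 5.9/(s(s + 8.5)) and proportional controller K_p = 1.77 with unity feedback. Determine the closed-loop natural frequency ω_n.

The closed-loop denominator is s(s+8.5) + 1.77·5.9 = s² + 8.5s + 10.44.
So ω_n² = 10.44 ⇒ ω_n = 3.232 rad/s, and ζ = 8.5/(2ω_n) = 1.32.

ω_n = 3.23 rad/s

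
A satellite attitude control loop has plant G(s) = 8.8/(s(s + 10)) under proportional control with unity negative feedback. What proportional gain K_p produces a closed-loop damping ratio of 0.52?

K_p = 10.5

Closed-loop characteristic equation: s² + 10s + K_p·8.8 = 0.
So ω_n = √(8.8K_p) and 2ζω_n = 10, giving ζ = 10/(2√(8.8K_p)).
Setting ζ = 0.52: √(8.8K_p) = 10/(2·0.52) = 9.615, so K_p = 92.46/8.8 = 10.5.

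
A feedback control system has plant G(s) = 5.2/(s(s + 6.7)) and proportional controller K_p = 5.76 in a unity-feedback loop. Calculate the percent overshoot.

The closed-loop denominator s² + 6.7s + 29.95 gives ω_n = √29.95 = 5.473 and ζ = 6.7/(2ω_n) = 0.6121.
%OS = 100·exp(−πζ/√(1−ζ²)) = 100·exp(−π·0.6121/√0.6253) = 8.79%.

8.79%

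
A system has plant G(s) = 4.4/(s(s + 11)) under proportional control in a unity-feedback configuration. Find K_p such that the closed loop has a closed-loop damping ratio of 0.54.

K_p = 23.6

Closed-loop characteristic equation: s² + 11s + K_p·4.4 = 0.
So ω_n = √(4.4K_p) and 2ζω_n = 11, giving ζ = 11/(2√(4.4K_p)).
Setting ζ = 0.54: √(4.4K_p) = 11/(2·0.54) = 10.19, so K_p = 103.7/4.4 = 23.6.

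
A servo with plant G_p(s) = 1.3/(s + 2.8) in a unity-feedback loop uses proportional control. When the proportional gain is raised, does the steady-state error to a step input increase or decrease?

decrease

The position error constant K_pos = K_p·G_p(0) grows with K_p, and e_ss = 1/(1+K_pos) falls.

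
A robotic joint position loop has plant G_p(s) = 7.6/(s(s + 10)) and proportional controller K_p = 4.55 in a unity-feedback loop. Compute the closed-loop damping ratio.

ζ = 0.85

1 + K_p·G_p(s) = 0 gives s² + 10s + 34.58 = 0.
So ω_n² = 34.58 ⇒ ω_n = 5.88 rad/s, and ζ = 10/(2ω_n) = 0.85.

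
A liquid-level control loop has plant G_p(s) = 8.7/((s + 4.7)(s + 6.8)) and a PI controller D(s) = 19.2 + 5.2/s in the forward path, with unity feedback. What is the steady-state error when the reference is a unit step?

The open loop D(s)G_p(s) has a pole at the origin (type 1), so the static position error constant is infinite and e_ss = 1/(1+∞) = 0.

0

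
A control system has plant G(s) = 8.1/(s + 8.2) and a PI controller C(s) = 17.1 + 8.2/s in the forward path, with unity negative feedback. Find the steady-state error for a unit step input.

0

The open loop C(s)G(s) has a pole at the origin (type 1), so the static position error constant is infinite and e_ss = 1/(1+∞) = 0.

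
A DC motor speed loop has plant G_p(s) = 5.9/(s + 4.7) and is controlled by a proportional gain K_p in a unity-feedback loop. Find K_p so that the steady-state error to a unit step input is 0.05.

K_p = 15.1

Steady-state error for a unit step on this type-0 loop is 1/(1 + K_p·G_p(0)).
G_p(0) = 1.255. Require 1/(1 + K_p·1.255) = 0.05, so 1 + 1.255·K_p = 20.
K_p = (20 − 1)/1.255 = 15.1.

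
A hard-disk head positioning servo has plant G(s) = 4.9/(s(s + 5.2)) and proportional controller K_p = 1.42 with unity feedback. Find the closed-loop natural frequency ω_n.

The closed-loop denominator is s(s+5.2) + 1.42·4.9 = s² + 5.2s + 6.958.
Matching s² + 2ζω_n s + ω_n²: ω_n = √6.958 = 2.638 rad/s and 2ζω_n = 5.2, so ζ = 5.2/(2·2.638) = 0.986.

ω_n = 2.64 rad/s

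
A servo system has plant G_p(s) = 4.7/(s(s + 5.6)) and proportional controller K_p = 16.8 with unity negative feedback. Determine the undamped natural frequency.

ω_n = 8.89 rad/s

The closed-loop denominator is s(s+5.6) + 16.8·4.7 = s² + 5.6s + 78.96.
So ω_n² = 78.96 ⇒ ω_n = 8.886 rad/s, and ζ = 5.6/(2ω_n) = 0.315.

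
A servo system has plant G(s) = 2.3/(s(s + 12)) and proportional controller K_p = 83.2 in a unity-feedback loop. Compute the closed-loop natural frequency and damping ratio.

With unity feedback the closed-loop characteristic equation is s² + 12s + 83.2·2.3 = s² + 12s + 191.4 = 0.
So ω_n² = 191.4 ⇒ ω_n = 13.83 rad/s, and ζ = 12/(2ω_n) = 0.434.

ω_n = 13.8 rad/s, ζ = 0.434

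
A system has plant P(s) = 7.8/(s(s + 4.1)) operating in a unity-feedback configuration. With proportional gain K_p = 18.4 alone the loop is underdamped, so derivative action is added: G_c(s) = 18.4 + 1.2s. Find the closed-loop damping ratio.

ζ = 0.562

Forward path: (18.4 + 1.2s)·7.8/(s(s+4.1)). The closed-loop characteristic equation is s² + (4.1 + 7.8·1.2)s + 7.8·18.4 = 0.
That is s² + 13.46s + 143.5 = 0, so ω_n = 11.98 rad/s and ζ = 13.46/(2·11.98) = 0.5618.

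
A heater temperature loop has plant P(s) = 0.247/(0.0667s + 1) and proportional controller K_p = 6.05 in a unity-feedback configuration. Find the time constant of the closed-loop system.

τ = 0.0267 s

Closed loop: T(s) = K_p·P/(1+K_p·P) = 1.494/(0.0667s + 1 + 1.494), with pole at s = −(1 + 1.494)/0.0667 = −37.4.
Closed-loop time constant τ = 1/37.4 = 0.0267 s.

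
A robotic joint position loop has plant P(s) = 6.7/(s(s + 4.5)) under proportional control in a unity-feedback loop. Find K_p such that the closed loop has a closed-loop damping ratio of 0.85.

Closed-loop characteristic equation: s² + 4.5s + K_p·6.7 = 0.
So ω_n = √(6.7K_p) and 2ζω_n = 4.5, giving ζ = 4.5/(2√(6.7K_p)).
Setting ζ = 0.85: √(6.7K_p) = 4.5/(2·0.85) = 2.647, so K_p = 7.007/6.7 = 1.05.

K_p = 1.05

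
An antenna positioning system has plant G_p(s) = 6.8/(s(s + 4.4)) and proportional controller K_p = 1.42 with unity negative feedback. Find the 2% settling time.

T_s ≈ 1.82 s

The closed-loop denominator s² + 4.4s + 9.656 gives ω_n = √9.656 = 3.107 and ζ = 4.4/(2ω_n) = 0.708.
2% settling time T_s ≈ 4/(ζω_n) = 4/2.2 = 1.82 s.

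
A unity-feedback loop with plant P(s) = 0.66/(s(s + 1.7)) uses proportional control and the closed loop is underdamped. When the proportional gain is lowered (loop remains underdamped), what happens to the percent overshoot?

decrease

ζ = 1.7/(2√(0.66K_p)) rises as K_p falls; higher damping means less overshoot.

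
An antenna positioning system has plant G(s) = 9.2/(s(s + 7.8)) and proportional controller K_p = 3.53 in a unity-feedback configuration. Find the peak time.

T_p = 0.756 s

Closed-loop characteristic equation: s² + 7.8s + 32.48 = 0, so ω_n = 5.699 rad/s and ζ = 7.8/(2·5.699) = 0.6844.
Damped frequency ω_d = ω_n√(1−ζ²) = 4.155 rad/s, so peak time T_p = π/ω_d = 0.756 s.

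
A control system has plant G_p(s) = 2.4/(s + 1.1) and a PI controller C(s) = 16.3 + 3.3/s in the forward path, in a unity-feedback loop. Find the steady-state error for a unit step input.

The open loop C(s)G_p(s) has a pole at the origin (type 1), so the static position error constant is infinite and e_ss = 1/(1+∞) = 0.

0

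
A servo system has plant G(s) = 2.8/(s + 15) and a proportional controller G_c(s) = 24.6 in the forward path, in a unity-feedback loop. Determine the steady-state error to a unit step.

The loop is type 0. Static position error constant K_pos = G_c(0)·G(0) = 24.6·0.1867 = 4.592.
Steady-state error to a unit step: e_ss = 1/(1+K_pos) = 1/5.592 = 0.179.

0.179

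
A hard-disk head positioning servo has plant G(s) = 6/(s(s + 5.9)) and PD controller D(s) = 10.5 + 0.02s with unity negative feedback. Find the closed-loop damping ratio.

Forward path: (10.5 + 0.02s)·6/(s(s+5.9)). The closed-loop characteristic equation is s² + (5.9 + 6·0.02)s + 6·10.5 = 0.
That is s² + 6.02s + 63 = 0, so ω_n = 7.937 rad/s and ζ = 6.02/(2·7.937) = 0.3792.

ζ = 0.379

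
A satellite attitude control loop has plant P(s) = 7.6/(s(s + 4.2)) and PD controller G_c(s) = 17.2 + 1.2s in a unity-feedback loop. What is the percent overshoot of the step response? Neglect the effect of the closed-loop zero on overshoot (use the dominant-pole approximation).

10.5%

Forward path: (17.2 + 1.2s)·7.6/(s(s+4.2)). The closed-loop characteristic equation is s² + (4.2 + 7.6·1.2)s + 7.6·17.2 = 0.
That is s² + 13.32s + 130.7 = 0, so ω_n = 11.43 rad/s and ζ = 13.32/(2·11.43) = 0.5825.
%OS = 100·exp(−πζ/√(1−ζ²)) = 10.5%.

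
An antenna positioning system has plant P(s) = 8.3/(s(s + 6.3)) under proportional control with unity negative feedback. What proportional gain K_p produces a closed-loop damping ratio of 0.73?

K_p = 2.24

Closed-loop characteristic equation: s² + 6.3s + K_p·8.3 = 0.
So ω_n = √(8.3K_p) and 2ζω_n = 6.3, giving ζ = 6.3/(2√(8.3K_p)).
Setting ζ = 0.73: √(8.3K_p) = 6.3/(2·0.73) = 4.315, so K_p = 18.62/8.3 = 2.24.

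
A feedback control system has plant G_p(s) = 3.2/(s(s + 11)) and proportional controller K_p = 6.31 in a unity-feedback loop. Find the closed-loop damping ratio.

ζ = 1.22

The closed-loop denominator is s(s+11) + 6.31·3.2 = s² + 11s + 20.19.
So ω_n² = 20.19 ⇒ ω_n = 4.494 rad/s, and ζ = 11/(2ω_n) = 1.22.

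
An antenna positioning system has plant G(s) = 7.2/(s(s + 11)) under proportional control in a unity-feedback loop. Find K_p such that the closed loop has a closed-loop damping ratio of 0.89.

Closed-loop characteristic equation: s² + 11s + K_p·7.2 = 0.
So ω_n = √(7.2K_p) and 2ζω_n = 11, giving ζ = 11/(2√(7.2K_p)).
Setting ζ = 0.89: √(7.2K_p) = 11/(2·0.89) = 6.18, so K_p = 38.19/7.2 = 5.3.

K_p = 5.3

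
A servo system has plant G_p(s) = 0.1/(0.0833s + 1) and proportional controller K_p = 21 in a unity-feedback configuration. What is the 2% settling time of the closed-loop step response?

Closed loop: T(s) = K_p·G_p/(1+K_p·G_p) = 2.1/(0.0833s + 1 + 2.1), with pole at s = −(1 + 2.1)/0.0833 = −37.21.
τ = 1/37.21 = 0.02687 s, so 2% settling time ≈ 4τ = 0.107 s.

T_s ≈ 0.107 s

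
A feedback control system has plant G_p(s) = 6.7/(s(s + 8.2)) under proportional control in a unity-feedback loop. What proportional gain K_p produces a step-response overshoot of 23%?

From %OS = 100·exp(−πζ/√(1−ζ²)) = 23%, ζ = −ln(0.23)/√(π²+ln²(0.23)) = 0.4237.
Characteristic equation s² + 8.2s + 6.7K_p = 0 gives ζ = 8.2/(2√(6.7K_p)).
Setting ζ = 0.4237: √(6.7K_p) = 8.2/(2·0.4237) = 9.676, so K_p = 93.62/6.7 = 14.

K_p = 14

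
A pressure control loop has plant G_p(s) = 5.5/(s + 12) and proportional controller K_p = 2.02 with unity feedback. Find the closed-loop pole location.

s = -23.11

Closed-loop transfer function: T(s) = K_p·G_p(s)/(1 + K_p·G_p(s)) = 11.11/(s + 12 + 11.11) = 11.11/(s + 23.11).
The closed-loop pole is at s = −23.11.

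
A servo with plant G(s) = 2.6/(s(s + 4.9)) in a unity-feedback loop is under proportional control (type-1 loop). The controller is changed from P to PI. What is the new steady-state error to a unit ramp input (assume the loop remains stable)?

The integrator raises the loop to type 2, so K_v → ∞ and e_ss to a ramp is zero.

0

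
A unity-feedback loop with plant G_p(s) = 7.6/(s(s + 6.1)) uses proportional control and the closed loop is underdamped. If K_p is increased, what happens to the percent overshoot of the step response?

Characteristic equation s² + 6.1s + K_p·7.6 = 0: raising K_p raises ω_n while 2ζω_n = 6.1 is fixed, so ζ falls and overshoot grows.

increase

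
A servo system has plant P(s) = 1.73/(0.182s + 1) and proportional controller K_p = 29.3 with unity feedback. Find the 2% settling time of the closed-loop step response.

T_s ≈ 0.0141 s

Closed loop: T(s) = K_p·P/(1+K_p·P) = 50.69/(0.182s + 1 + 50.69), with pole at s = −(1 + 50.69)/0.182 = −284.
τ = 1/284 = 0.003521 s, so 2% settling time ≈ 4τ = 0.0141 s.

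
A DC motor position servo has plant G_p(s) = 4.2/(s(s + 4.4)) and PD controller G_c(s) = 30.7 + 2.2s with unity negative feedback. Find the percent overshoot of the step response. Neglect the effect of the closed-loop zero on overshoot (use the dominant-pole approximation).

Forward path: (30.7 + 2.2s)·4.2/(s(s+4.4)). The closed-loop characteristic equation is s² + (4.4 + 4.2·2.2)s + 4.2·30.7 = 0.
That is s² + 13.64s + 128.9 = 0, so ω_n = 11.36 rad/s and ζ = 13.64/(2·11.36) = 0.6006.
%OS = 100·exp(−πζ/√(1−ζ²)) = 9.44%.

9.44%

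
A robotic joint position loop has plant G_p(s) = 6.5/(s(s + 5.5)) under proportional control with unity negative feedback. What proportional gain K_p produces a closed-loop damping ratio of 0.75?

Closed-loop characteristic equation: s² + 5.5s + K_p·6.5 = 0.
So ω_n = √(6.5K_p) and 2ζω_n = 5.5, giving ζ = 5.5/(2√(6.5K_p)).
Setting ζ = 0.75: √(6.5K_p) = 5.5/(2·0.75) = 3.667, so K_p = 13.44/6.5 = 2.07.

K_p = 2.07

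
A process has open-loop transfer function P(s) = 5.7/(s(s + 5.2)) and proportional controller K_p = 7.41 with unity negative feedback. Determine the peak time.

Closed-loop characteristic equation: s² + 5.2s + 42.24 = 0, so ω_n = 6.499 rad/s and ζ = 5.2/(2·6.499) = 0.4001.
Damped frequency ω_d = ω_n√(1−ζ²) = 5.956 rad/s, so peak time T_p = π/ω_d = 0.527 s.

T_p = 0.527 s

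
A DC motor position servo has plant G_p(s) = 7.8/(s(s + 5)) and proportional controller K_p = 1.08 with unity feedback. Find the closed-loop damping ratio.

ζ = 0.861

With unity feedback the closed-loop characteristic equation is s² + 5s + 1.08·7.8 = s² + 5s + 8.424 = 0.
So ω_n² = 8.424 ⇒ ω_n = 2.902 rad/s, and ζ = 5/(2ω_n) = 0.861.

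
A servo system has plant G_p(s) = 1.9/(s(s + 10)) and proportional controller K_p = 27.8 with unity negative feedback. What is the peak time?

From 1 + K_pG_p(s) = 0: s² + 10s + 52.82 = 0 ⇒ ω_n = 7.268, ζ = 0.688.
Damped frequency ω_d = ω_n√(1−ζ²) = 5.274 rad/s, so peak time T_p = π/ω_d = 0.596 s.

T_p = 0.596 s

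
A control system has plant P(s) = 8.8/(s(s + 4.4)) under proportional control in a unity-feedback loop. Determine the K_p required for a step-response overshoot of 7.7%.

From %OS = 100·exp(−πζ/√(1−ζ²)) = 7.7%, ζ = −ln(0.077)/√(π²+ln²(0.077)) = 0.6323.
Characteristic equation s² + 4.4s + 8.8K_p = 0 gives ζ = 4.4/(2√(8.8K_p)).
Setting ζ = 0.6323: √(8.8K_p) = 4.4/(2·0.6323) = 3.479, so K_p = 12.11/8.8 = 1.38.

K_p = 1.38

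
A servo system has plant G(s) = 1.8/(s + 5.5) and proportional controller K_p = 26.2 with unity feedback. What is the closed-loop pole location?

Closed-loop transfer function: T(s) = K_p·G(s)/(1 + K_p·G(s)) = 47.16/(s + 5.5 + 47.16) = 47.16/(s + 52.66).
The closed-loop pole is at s = −52.66.

s = -52.66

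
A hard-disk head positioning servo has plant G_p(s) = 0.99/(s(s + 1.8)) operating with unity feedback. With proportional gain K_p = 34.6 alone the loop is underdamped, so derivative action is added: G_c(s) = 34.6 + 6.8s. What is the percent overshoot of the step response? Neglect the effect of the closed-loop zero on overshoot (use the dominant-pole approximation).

3.53%

Forward path: (34.6 + 6.8s)·0.99/(s(s+1.8)). The closed-loop characteristic equation is s² + (1.8 + 0.99·6.8)s + 0.99·34.6 = 0.
That is s² + 8.532s + 34.25 = 0, so ω_n = 5.853 rad/s and ζ = 8.532/(2·5.853) = 0.7289.
%OS = 100·exp(−πζ/√(1−ζ²)) = 3.53%.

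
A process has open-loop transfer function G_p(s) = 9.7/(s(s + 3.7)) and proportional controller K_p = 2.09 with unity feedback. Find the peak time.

From 1 + K_pG_p(s) = 0: s² + 3.7s + 20.27 = 0 ⇒ ω_n = 4.503, ζ = 0.4109.
Damped frequency ω_d = ω_n√(1−ζ²) = 4.105 rad/s, so peak time T_p = π/ω_d = 0.765 s.

T_p = 0.765 s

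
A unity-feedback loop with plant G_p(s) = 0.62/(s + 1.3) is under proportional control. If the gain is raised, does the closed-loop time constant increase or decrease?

decrease

Closed-loop pole is at s = −(1.3+K_p·0.62); larger K_p moves it further left, so τ = 1/(1.3+K_p·0.62) decreases.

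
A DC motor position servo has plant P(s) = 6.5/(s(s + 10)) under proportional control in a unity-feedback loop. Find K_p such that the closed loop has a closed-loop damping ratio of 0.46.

K_p = 18.2

Closed-loop characteristic equation: s² + 10s + K_p·6.5 = 0.
So ω_n = √(6.5K_p) and 2ζω_n = 10, giving ζ = 10/(2√(6.5K_p)).
Setting ζ = 0.46: √(6.5K_p) = 10/(2·0.46) = 10.87, so K_p = 118.1/6.5 = 18.2.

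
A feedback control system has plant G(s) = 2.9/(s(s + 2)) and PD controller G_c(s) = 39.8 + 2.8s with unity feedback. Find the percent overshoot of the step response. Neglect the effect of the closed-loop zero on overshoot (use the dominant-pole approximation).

Forward path: (39.8 + 2.8s)·2.9/(s(s+2)). The closed-loop characteristic equation is s² + (2 + 2.9·2.8)s + 2.9·39.8 = 0.
That is s² + 10.12s + 115.4 = 0, so ω_n = 10.74 rad/s and ζ = 10.12/(2·10.74) = 0.471.
%OS = 100·exp(−πζ/√(1−ζ²)) = 18.7%.

18.7%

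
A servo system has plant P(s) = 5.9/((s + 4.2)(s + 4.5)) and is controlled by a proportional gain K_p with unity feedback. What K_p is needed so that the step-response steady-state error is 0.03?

For a type-0 loop with proportional control, e_ss = 1/(1 + K_p·P(0)).
P(0) = 0.3122. Require 1/(1 + K_p·0.3122) = 0.03, so 1 + 0.3122·K_p = 33.33.
K_p = (33.33 − 1)/0.3122 = 104.

K_p = 104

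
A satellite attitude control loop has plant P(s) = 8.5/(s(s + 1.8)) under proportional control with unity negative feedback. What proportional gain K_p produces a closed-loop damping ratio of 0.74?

Closed-loop characteristic equation: s² + 1.8s + K_p·8.5 = 0.
So ω_n = √(8.5K_p) and 2ζω_n = 1.8, giving ζ = 1.8/(2√(8.5K_p)).
Setting ζ = 0.74: √(8.5K_p) = 1.8/(2·0.74) = 1.216, so K_p = 1.479/8.5 = 0.174.

K_p = 0.174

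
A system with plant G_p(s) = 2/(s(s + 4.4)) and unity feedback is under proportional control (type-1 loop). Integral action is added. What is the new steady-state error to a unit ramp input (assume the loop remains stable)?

0

The integrator raises the loop to type 2, so K_v → ∞ and e_ss to a ramp is zero.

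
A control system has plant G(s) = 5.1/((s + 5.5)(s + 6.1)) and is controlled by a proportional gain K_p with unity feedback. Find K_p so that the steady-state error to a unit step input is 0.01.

Steady-state error for a unit step on this type-0 loop is 1/(1 + K_p·G(0)).
G(0) = 0.152. Require 1/(1 + K_p·0.152) = 0.01, so 1 + 0.152·K_p = 100.
K_p = (100 − 1)/0.152 = 651.

K_p = 651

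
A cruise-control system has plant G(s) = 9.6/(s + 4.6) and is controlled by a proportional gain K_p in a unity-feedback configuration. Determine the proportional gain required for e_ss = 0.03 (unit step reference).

K_p = 15.5

The loop is type 0, so e_ss(step) = 1/(1 + K_pos) with K_pos = K_p·G(0).
G(0) = 2.087. Require 1/(1 + K_p·2.087) = 0.03, so 1 + 2.087·K_p = 33.33.
K_p = (33.33 − 1)/2.087 = 15.5.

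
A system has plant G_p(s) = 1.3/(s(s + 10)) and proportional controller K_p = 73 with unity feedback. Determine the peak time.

From 1 + K_pG_p(s) = 0: s² + 10s + 94.9 = 0 ⇒ ω_n = 9.742, ζ = 0.5133.
Damped frequency ω_d = ω_n√(1−ζ²) = 8.361 rad/s, so peak time T_p = π/ω_d = 0.376 s.

T_p = 0.376 s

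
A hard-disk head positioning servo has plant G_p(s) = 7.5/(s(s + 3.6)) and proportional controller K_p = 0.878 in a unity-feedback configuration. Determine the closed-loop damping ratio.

ζ = 0.701

1 + K_p·G_p(s) = 0 gives s² + 3.6s + 6.585 = 0.
Matching s² + 2ζω_n s + ω_n²: ω_n = √6.585 = 2.566 rad/s and 2ζω_n = 3.6, so ζ = 3.6/(2·2.566) = 0.701.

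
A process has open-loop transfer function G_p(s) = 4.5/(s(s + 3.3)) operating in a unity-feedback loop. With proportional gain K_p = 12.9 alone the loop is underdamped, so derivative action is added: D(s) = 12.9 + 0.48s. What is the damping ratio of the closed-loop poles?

ζ = 0.358

Forward path: (12.9 + 0.48s)·4.5/(s(s+3.3)). The closed-loop characteristic equation is s² + (3.3 + 4.5·0.48)s + 4.5·12.9 = 0.
That is s² + 5.46s + 58.05 = 0, so ω_n = 7.619 rad/s and ζ = 5.46/(2·7.619) = 0.3583.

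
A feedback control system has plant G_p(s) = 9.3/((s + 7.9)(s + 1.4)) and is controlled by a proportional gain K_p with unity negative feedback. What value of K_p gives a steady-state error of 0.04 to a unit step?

For a type-0 loop with proportional control, e_ss = 1/(1 + K_p·G_p(0)).
G_p(0) = 0.8409. Require 1/(1 + K_p·0.8409) = 0.04, so 1 + 0.8409·K_p = 25.
K_p = (25 − 1)/0.8409 = 28.5.

K_p = 28.5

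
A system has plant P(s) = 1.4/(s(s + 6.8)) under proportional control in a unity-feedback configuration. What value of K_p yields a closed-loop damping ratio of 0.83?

Closed-loop characteristic equation: s² + 6.8s + K_p·1.4 = 0.
So ω_n = √(1.4K_p) and 2ζω_n = 6.8, giving ζ = 6.8/(2√(1.4K_p)).
Setting ζ = 0.83: √(1.4K_p) = 6.8/(2·0.83) = 4.096, so K_p = 16.78/1.4 = 12.

K_p = 12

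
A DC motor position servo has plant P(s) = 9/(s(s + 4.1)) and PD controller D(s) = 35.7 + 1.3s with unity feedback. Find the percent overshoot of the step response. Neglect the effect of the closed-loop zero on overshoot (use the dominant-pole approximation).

Forward path: (35.7 + 1.3s)·9/(s(s+4.1)). The closed-loop characteristic equation is s² + (4.1 + 9·1.3)s + 9·35.7 = 0.
That is s² + 15.8s + 321.3 = 0, so ω_n = 17.92 rad/s and ζ = 15.8/(2·17.92) = 0.4407.
%OS = 100·exp(−πζ/√(1−ζ²)) = 21.4%.

21.4%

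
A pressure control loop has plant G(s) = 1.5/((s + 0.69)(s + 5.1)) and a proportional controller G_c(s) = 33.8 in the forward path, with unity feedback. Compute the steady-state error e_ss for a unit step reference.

The loop is type 0. Static position error constant K_pos = G_c(0)·G(0) = 33.8·0.4263 = 14.41.
Steady-state error to a unit step: e_ss = 1/(1+K_pos) = 1/15.41 = 0.0649.

0.0649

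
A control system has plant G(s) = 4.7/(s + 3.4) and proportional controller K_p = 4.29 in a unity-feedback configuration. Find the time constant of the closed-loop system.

Closed-loop transfer function: T(s) = K_p·G(s)/(1 + K_p·G(s)) = 20.16/(s + 3.4 + 20.16) = 20.16/(s + 23.56).
Time constant τ = 1/23.56 = 0.0424 s.

τ = 0.0424 s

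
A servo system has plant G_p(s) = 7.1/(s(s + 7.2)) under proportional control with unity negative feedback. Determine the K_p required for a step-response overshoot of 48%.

K_p = 35.3

From %OS = 100·exp(−πζ/√(1−ζ²)) = 48%, ζ = −ln(0.48)/√(π²+ln²(0.48)) = 0.2275.
Characteristic equation s² + 7.2s + 7.1K_p = 0 gives ζ = 7.2/(2√(7.1K_p)).
Setting ζ = 0.2275: √(7.1K_p) = 7.2/(2·0.2275) = 15.82, so K_p = 250.4/7.1 = 35.3.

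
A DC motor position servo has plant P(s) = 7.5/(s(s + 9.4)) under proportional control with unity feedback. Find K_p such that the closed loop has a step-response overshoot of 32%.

K_p = 25.3

From %OS = 100·exp(−πζ/√(1−ζ²)) = 32%, ζ = −ln(0.32)/√(π²+ln²(0.32)) = 0.341.
Characteristic equation s² + 9.4s + 7.5K_p = 0 gives ζ = 9.4/(2√(7.5K_p)).
Setting ζ = 0.341: √(7.5K_p) = 9.4/(2·0.341) = 13.78, so K_p = 190/7.5 = 25.3.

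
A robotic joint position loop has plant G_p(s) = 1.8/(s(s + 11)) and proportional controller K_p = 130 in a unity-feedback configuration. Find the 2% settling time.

T_s ≈ 0.727 s

Closed-loop characteristic equation: s² + 11s + 234 = 0, so ω_n = 15.3 rad/s and ζ = 11/(2·15.3) = 0.3595.
2% settling time T_s ≈ 4/(ζω_n) = 4/5.5 = 0.727 s.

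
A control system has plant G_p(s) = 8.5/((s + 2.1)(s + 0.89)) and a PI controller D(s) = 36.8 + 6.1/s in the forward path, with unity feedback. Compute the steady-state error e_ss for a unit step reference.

The open loop D(s)G_p(s) has a pole at the origin (type 1), so the static position error constant is infinite and e_ss = 1/(1+∞) = 0.

0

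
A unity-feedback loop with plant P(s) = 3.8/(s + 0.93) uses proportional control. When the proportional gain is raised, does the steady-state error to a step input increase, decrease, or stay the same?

e_ss = 1/(1 + K_p·P(0)); a larger K_p raises the denominator, so e_ss decreases.

decrease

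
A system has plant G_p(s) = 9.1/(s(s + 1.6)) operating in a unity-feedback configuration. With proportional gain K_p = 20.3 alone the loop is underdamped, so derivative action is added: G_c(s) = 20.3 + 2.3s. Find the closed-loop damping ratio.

Forward path: (20.3 + 2.3s)·9.1/(s(s+1.6)). The closed-loop characteristic equation is s² + (1.6 + 9.1·2.3)s + 9.1·20.3 = 0.
That is s² + 22.53s + 184.7 = 0, so ω_n = 13.59 rad/s and ζ = 22.53/(2·13.59) = 0.8288.

ζ = 0.829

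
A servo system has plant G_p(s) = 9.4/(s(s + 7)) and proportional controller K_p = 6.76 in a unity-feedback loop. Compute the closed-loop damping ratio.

ζ = 0.439

With unity feedback the closed-loop characteristic equation is s² + 7s + 6.76·9.4 = s² + 7s + 63.54 = 0.
So ω_n² = 63.54 ⇒ ω_n = 7.971 rad/s, and ζ = 7/(2ω_n) = 0.439.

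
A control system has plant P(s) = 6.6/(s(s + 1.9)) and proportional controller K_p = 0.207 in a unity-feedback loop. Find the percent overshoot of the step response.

From 1 + K_pP(s) = 0: s² + 1.9s + 1.366 = 0 ⇒ ω_n = 1.169, ζ = 0.8128.
%OS = 100·exp(−πζ/√(1−ζ²)) = 100·exp(−π·0.8128/√0.3394) = 1.25%.

1.25%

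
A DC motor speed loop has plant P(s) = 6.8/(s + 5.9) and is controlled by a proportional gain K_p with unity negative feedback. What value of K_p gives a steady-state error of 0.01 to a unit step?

K_p = 85.9

Steady-state error for a unit step on this type-0 loop is 1/(1 + K_p·P(0)).
P(0) = 1.153. Require 1/(1 + K_p·1.153) = 0.01, so 1 + 1.153·K_p = 100.
K_p = (100 − 1)/1.153 = 85.9.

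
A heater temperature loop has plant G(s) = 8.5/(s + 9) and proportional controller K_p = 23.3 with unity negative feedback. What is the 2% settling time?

Closed-loop transfer function: T(s) = K_p·G(s)/(1 + K_p·G(s)) = 198.1/(s + 9 + 198.1) = 198.1/(s + 207.1).
Time constant τ = 1/207.1 = 0.00483 s, so the 2% settling time is about 4τ = 0.0193 s.

T_s ≈ 0.0193 s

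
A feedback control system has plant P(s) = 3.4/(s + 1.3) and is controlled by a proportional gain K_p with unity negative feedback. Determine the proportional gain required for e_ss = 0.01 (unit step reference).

K_p = 37.9

The loop is type 0, so e_ss(step) = 1/(1 + K_pos) with K_pos = K_p·P(0).
P(0) = 2.615. Require 1/(1 + K_p·2.615) = 0.01, so 1 + 2.615·K_p = 100.
K_p = (100 − 1)/2.615 = 37.9.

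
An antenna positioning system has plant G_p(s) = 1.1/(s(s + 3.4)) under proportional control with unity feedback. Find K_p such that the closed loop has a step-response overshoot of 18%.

From %OS = 100·exp(−πζ/√(1−ζ²)) = 18%, ζ = −ln(0.18)/√(π²+ln²(0.18)) = 0.4791.
Characteristic equation s² + 3.4s + 1.1K_p = 0 gives ζ = 3.4/(2√(1.1K_p)).
Setting ζ = 0.4791: √(1.1K_p) = 3.4/(2·0.4791) = 3.548, so K_p = 12.59/1.1 = 11.4.

K_p = 11.4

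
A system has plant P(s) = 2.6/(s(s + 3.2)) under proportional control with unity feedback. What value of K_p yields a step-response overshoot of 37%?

From %OS = 100·exp(−πζ/√(1−ζ²)) = 37%, ζ = −ln(0.37)/√(π²+ln²(0.37)) = 0.3017.
Characteristic equation s² + 3.2s + 2.6K_p = 0 gives ζ = 3.2/(2√(2.6K_p)).
Setting ζ = 0.3017: √(2.6K_p) = 3.2/(2·0.3017) = 5.303, so K_p = 28.12/2.6 = 10.8.

K_p = 10.8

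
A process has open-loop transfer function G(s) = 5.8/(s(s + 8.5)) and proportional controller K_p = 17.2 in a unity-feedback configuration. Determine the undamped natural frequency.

ω_n = 9.99 rad/s

The closed-loop denominator is s(s+8.5) + 17.2·5.8 = s² + 8.5s + 99.76.
Matching s² + 2ζω_n s + ω_n²: ω_n = √99.76 = 9.988 rad/s and 2ζω_n = 8.5, so ζ = 8.5/(2·9.988) = 0.426.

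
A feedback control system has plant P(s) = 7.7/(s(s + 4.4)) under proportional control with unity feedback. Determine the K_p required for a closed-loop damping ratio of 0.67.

K_p = 1.4

Closed-loop characteristic equation: s² + 4.4s + K_p·7.7 = 0.
So ω_n = √(7.7K_p) and 2ζω_n = 4.4, giving ζ = 4.4/(2√(7.7K_p)).
Setting ζ = 0.67: √(7.7K_p) = 4.4/(2·0.67) = 3.284, so K_p = 10.78/7.7 = 1.4.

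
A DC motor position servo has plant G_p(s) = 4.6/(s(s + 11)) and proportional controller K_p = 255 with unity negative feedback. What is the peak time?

T_p = 0.0929 s

From 1 + K_pG_p(s) = 0: s² + 11s + 1173 = 0 ⇒ ω_n = 34.25, ζ = 0.1606.
Damped frequency ω_d = ω_n√(1−ζ²) = 33.8 rad/s, so peak time T_p = π/ω_d = 0.0929 s.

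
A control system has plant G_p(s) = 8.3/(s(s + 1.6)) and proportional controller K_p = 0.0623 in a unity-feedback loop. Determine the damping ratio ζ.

ζ = 1.11

With unity feedback the closed-loop characteristic equation is s² + 1.6s + 0.0623·8.3 = s² + 1.6s + 0.5171 = 0.
So ω_n² = 0.5171 ⇒ ω_n = 0.7191 rad/s, and ζ = 1.6/(2ω_n) = 1.11.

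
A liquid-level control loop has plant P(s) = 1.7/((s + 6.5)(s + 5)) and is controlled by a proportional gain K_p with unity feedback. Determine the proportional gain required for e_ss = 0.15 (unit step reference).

For a type-0 loop with proportional control, e_ss = 1/(1 + K_p·P(0)).
P(0) = 0.05231. Require 1/(1 + K_p·0.05231) = 0.15, so 1 + 0.05231·K_p = 6.667.
K_p = (6.667 − 1)/0.05231 = 108.

K_p = 108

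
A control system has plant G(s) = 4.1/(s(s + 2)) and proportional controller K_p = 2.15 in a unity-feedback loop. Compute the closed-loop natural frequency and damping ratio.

ω_n = 2.97 rad/s, ζ = 0.337

1 + K_p·G(s) = 0 gives s² + 2s + 8.815 = 0.
So ω_n² = 8.815 ⇒ ω_n = 2.969 rad/s, and ζ = 2/(2ω_n) = 0.337.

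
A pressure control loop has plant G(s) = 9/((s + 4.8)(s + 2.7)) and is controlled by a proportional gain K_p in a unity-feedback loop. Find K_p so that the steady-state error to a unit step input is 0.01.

For a type-0 loop with proportional control, e_ss = 1/(1 + K_p·G(0)).
G(0) = 0.6944. Require 1/(1 + K_p·0.6944) = 0.01, so 1 + 0.6944·K_p = 100.
K_p = (100 − 1)/0.6944 = 143.

K_p = 143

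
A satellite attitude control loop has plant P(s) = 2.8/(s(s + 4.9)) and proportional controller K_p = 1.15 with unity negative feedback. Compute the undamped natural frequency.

The closed-loop denominator is s(s+4.9) + 1.15·2.8 = s² + 4.9s + 3.22.
So ω_n² = 3.22 ⇒ ω_n = 1.794 rad/s, and ζ = 4.9/(2ω_n) = 1.37.

ω_n = 1.79 rad/s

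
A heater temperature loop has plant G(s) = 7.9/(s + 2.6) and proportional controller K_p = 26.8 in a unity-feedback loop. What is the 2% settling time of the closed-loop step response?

Closed-loop transfer function: T(s) = K_p·G(s)/(1 + K_p·G(s)) = 211.7/(s + 2.6 + 211.7) = 211.7/(s + 214.3).
Time constant τ = 1/214.3 = 0.004666 s, so the 2% settling time is about 4τ = 0.0187 s.

T_s ≈ 0.0187 s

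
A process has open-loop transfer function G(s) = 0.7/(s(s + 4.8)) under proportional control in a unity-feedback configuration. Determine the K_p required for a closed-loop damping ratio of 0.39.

Closed-loop characteristic equation: s² + 4.8s + K_p·0.7 = 0.
So ω_n = √(0.7K_p) and 2ζω_n = 4.8, giving ζ = 4.8/(2√(0.7K_p)).
Setting ζ = 0.39: √(0.7K_p) = 4.8/(2·0.39) = 6.154, so K_p = 37.87/0.7 = 54.1.

K_p = 54.1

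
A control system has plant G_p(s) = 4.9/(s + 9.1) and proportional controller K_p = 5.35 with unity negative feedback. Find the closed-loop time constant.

τ = 0.0283 s

Closed-loop transfer function: T(s) = K_p·G_p(s)/(1 + K_p·G_p(s)) = 26.21/(s + 9.1 + 26.21) = 26.21/(s + 35.31).
Time constant τ = 1/35.31 = 0.0283 s.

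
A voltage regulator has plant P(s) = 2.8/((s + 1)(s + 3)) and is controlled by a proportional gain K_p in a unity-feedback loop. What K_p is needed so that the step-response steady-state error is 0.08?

The loop is type 0, so e_ss(step) = 1/(1 + K_pos) with K_pos = K_p·P(0).
P(0) = 0.9333. Require 1/(1 + K_p·0.9333) = 0.08, so 1 + 0.9333·K_p = 12.5.
K_p = (12.5 − 1)/0.9333 = 12.3.

K_p = 12.3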